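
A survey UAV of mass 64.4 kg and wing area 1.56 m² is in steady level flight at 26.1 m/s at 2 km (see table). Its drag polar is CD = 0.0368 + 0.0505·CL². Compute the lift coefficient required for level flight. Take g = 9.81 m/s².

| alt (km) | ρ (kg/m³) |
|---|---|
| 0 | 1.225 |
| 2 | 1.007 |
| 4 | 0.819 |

At 2 km, from the table: ρ = 1.007 kg/m³.
Level flight ⇒ L = W = m·g = 64.4 × 9.81 = 631.76 N.
q = ½ρv² = ½ × 1.007 × 26.1² = 343 Pa.
CL = 2W/(ρv²S) = 2×631.76/(1.007×26.1²×1.56) = 1.181.

CL = 1.18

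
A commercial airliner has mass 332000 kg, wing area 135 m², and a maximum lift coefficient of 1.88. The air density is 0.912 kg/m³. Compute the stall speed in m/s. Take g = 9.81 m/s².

Weight W = mg = 332000 × 9.81 = 3.257×10^6 N.
V_stall = √(2W/(ρ·S·CL,max)) = √(2 × 3.257×10^6 / (0.912 × 135 × 1.88))
V_stall = √28140 = 168 m/s

V_stall = 168 m/s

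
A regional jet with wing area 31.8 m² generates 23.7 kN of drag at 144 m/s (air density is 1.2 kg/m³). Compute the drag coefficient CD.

From D = ½ρv²S·CD, rearranging gives CD = 2D/(ρv²S).
CD = 2 × 23700 / (1.2 × 144² × 31.8) = 0.0599

CD = 0.0599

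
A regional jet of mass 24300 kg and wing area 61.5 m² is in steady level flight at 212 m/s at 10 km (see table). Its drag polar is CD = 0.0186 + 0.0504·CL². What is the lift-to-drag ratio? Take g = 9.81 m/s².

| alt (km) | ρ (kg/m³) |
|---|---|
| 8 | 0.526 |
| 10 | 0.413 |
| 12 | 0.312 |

L/D = 15.2

At 10 km, from the table: ρ = 0.413 kg/m³.
Weight W = mg = 24300 × 9.81 = 2.3838×10^5 N; in level flight L = W.
q = ½ρv² = ½ × 0.413 × 212² = 9281 Pa.
CL = 2W/(ρv²S) = 2×2.3838×10^5/(0.413×212²×61.5) = 0.4176.
CD = 0.0186 + 0.0504 × 0.4176² = 0.02739.
L/D = CL/CD = 0.4176 / 0.02739 = 15.2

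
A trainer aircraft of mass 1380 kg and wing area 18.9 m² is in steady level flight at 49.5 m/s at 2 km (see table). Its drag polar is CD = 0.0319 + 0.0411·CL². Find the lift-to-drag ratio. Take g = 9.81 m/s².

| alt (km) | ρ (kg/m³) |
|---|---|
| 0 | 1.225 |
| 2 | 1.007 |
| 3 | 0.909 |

At 2 km, from the table: ρ = 1.007 kg/m³.
Weight W = mg = 1380 × 9.81 = 13538 N; in level flight L = W.
q = ½ρv² = ½ × 1.007 × 49.5² = 1234 Pa.
Required CL = L/(qS) = 13538/(1234·18.9) = 0.5806.
CD = 0.0319 + 0.0411 × 0.5806² = 0.04575.
L/D = CL/CD = 0.5806 / 0.04575 = 12.7

L/D = 12.7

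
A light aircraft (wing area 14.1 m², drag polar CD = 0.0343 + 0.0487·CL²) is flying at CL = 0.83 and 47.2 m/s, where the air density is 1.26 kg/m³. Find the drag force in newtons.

CD = 0.0343 + 0.0487 × 0.83² = 0.06785
D = ½ρv²S·CD = ½ × 1.26 × 47.2² × 14.1 × 0.06785 = 1340 N

D = 1340 N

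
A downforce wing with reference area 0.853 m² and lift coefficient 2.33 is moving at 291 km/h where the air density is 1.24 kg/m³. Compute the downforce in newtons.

Convert speed: v = 291 km/h ÷ 3.6 = 80.83 m/s.
L = ½ρv²S·CL = ½ × 1.24 × 80.83² × 0.853 × 2.33 = 8050 N ≈ 8.05 kN

L = 8050 N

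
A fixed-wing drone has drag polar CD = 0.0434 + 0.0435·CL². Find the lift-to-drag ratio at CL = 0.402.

L/D = 7.97

CD = 0.0434 + 0.0435 × 0.402² = 0.05043
L/D = CL/CD = 0.402 / 0.05043 = 7.97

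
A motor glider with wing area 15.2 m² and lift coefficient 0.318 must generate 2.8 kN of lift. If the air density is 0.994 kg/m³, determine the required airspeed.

L = ½ρv²S·CL ⇒ v = √(2L/(ρ·S·CL))
v = √(2 × 2800 / (0.994 × 15.2 × 0.318)) = √1166 = 34.1 m/s

v = 34.1 m/s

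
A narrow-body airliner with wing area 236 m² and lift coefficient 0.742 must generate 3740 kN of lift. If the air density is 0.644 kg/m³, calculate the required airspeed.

L = ½ρv²S·CL ⇒ v = √(2L/(ρ·S·CL))
v = √(2 × 3.74×10^6 / (0.644 × 236 × 0.742)) = √66330 = 258 m/s

v = 258 m/s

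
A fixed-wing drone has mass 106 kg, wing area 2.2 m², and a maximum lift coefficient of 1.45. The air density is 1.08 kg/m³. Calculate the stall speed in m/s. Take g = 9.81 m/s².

Weight W = mg = 106 × 9.81 = 1040 N.
From L = ½ρV²S·CL,max = W: V_stall = √(2W/(ρSCL,max)) = √(2·1040/(1.08·2.2·1.45))
V_stall = √603.7 = 24.6 m/s

V_stall = 24.6 m/s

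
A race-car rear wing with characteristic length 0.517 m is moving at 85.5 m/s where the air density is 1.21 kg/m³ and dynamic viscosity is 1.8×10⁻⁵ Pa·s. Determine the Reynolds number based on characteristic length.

Re = 2.97×10^6

Re = ρ·v·c/μ = 1.21 × 85.5 × 0.517 / (1.8×10⁻⁵) = 2.97×10^6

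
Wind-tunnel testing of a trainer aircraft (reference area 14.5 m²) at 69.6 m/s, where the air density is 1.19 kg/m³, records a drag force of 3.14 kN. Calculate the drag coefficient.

CD = 0.0751

From D = ½ρv²S·CD, rearranging gives CD = 2D/(ρv²S).
CD = 2 × 3140 / (1.19 × 69.6² × 14.5) = 0.0751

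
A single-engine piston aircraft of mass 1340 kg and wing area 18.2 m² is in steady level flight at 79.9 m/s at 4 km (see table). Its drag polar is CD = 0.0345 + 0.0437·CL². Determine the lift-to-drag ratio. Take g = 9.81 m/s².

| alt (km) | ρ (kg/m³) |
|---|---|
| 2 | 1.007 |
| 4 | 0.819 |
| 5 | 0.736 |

L/D = 7.3

At 4 km, from the table: ρ = 0.819 kg/m³.
Level flight ⇒ L = W = m·g = 1340 × 9.81 = 13145 N.
Dynamic pressure q = 0.5 × 0.819 × 79.9² = 2614 Pa.
CL = W/(q·S) = 13145 / (2614 × 18.2) = 0.2763.
CD = 0.0345 + 0.0437 × 0.2763² = 0.03784.
L/D = CL/CD = 0.2763 / 0.03784 = 7.3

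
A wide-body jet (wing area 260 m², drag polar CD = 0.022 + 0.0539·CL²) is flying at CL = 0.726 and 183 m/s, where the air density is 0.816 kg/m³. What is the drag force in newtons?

D = 1.79×10^5 N

CD = 0.022 + 0.0539 × 0.726² = 0.05041
D = ½ρv²S·CD = ½ × 0.816 × 183² × 260 × 0.05041 = 1.79×10^5 N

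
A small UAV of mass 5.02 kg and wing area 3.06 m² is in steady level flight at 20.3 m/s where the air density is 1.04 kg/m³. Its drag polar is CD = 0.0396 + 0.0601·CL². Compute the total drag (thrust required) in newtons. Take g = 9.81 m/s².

D = 26.2 N

Level flight ⇒ L = W = m·g = 5.02 × 9.81 = 49.246 N.
Dynamic pressure q = 0.5 × 1.04 × 20.3² = 214.3 Pa.
CL = 2W/(ρv²S) = 2×49.246/(1.04×20.3²×3.06) = 0.0751.
CD = 0.0396 + 0.0601 × 0.0751² = 0.03994.
D = q·S·CD = 214.3 × 3.06 × 0.03994 = 26.19 N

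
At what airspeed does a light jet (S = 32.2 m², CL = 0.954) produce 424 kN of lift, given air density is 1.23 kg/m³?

L = ½ρv²S·CL ⇒ v = √(2L/(ρ·S·CL))
v = √(2 × 4.24×10^5 / (1.23 × 32.2 × 0.954)) = √22440 = 150 m/s

v = 150 m/s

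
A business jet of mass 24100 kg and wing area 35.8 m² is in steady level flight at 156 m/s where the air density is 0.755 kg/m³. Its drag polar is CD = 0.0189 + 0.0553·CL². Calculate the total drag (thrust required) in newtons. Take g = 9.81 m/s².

D = 15600 N

Level flight ⇒ L = W = m·g = 24100 × 9.81 = 2.3642×10^5 N.
q = ½ρv² = ½ × 0.755 × 156² = 9187 Pa.
CL = W/(q·S) = 2.3642×10^5 / (9187 × 35.8) = 0.7188.
CD = 0.0189 + 0.0553 × 0.7188² = 0.04748.
D = q·S·CD = 9187 × 35.8 × 0.04748 = 15610 N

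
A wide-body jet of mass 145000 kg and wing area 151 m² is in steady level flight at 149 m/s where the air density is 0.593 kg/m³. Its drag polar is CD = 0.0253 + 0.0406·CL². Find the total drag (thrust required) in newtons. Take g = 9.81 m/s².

D = 1.08×10^5 N

Weight W = mg = 145000 × 9.81 = 1.4224×10^6 N; in level flight L = W.
q = ½ρv² = ½ × 0.593 × 149² = 6583 Pa.
CL = W/(q·S) = 1.4224×10^6 / (6583 × 151) = 1.431.
CD = 0.0253 + 0.0406 × 1.431² = 0.1084.
D = q·S·CD = 6583 × 151 × 0.1084 = 1.078×10^5 N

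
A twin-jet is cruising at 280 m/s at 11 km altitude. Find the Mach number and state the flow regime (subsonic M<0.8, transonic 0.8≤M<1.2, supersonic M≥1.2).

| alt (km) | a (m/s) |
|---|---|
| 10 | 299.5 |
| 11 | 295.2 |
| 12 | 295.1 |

M = 0.949 (transonic)

At 11 km, from the table: a = 295.2 m/s.
M = v/a = 280 / 295.2 = 0.949
M = 0.949 → transonic.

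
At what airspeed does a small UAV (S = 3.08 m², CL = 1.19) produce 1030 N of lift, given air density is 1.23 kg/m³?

v = 21.4 m/s

L = ½ρv²S·CL ⇒ v = √(2L/(ρ·S·CL))
v = √(2 × 1030 / (1.23 × 3.08 × 1.19)) = √456.9 = 21.4 m/s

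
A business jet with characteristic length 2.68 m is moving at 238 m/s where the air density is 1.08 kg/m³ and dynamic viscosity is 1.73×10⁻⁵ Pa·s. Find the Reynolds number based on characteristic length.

Re = ρ·v·c/μ = 1.08 × 238 × 2.68 / (1.73×10⁻⁵) = 3.98×10^7

Re = 3.98×10^7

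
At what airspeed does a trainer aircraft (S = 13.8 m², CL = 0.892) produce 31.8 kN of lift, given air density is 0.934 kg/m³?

v = 74.4 m/s

L = ½ρv²S·CL ⇒ v = √(2L/(ρ·S·CL))
v = √(2 × 31800 / (0.934 × 13.8 × 0.892)) = √5532 = 74.4 m/s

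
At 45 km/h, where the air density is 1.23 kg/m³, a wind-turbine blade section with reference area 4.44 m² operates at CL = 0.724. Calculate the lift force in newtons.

Convert speed: v = 45 km/h ÷ 3.6 = 12.5 m/s.
L = ½ρv²S·CL = ½ × 1.23 × 12.5² × 4.44 × 0.724 = 309 N

L = 309 N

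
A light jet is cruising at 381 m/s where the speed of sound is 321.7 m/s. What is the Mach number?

M = 1.18

M = v/a = 381 / 321.7 = 1.18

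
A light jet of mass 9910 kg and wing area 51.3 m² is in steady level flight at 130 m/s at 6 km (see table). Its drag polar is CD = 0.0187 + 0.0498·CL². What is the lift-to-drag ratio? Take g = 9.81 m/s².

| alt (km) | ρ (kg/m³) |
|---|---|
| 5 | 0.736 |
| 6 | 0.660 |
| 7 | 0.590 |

L/D = 13.9

At 6 km, from the table: ρ = 0.660 kg/m³.
Level flight ⇒ L = W = m·g = 9910 × 9.81 = 97217 N.
q = ½ρv² = ½ × 0.66 × 130² = 5577 Pa.
Required CL = L/(qS) = 97217/(5577·51.3) = 0.3398.
CD = 0.0187 + 0.0498 × 0.3398² = 0.02445.
L/D = CL/CD = 0.3398 / 0.02445 = 13.9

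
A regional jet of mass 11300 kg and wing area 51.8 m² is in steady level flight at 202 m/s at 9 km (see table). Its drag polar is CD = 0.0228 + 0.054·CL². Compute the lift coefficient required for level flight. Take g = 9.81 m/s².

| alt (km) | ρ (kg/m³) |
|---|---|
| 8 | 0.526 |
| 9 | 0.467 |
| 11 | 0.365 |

CL = 0.225

At 9 km, from the table: ρ = 0.467 kg/m³.
Level flight ⇒ L = W = m·g = 11300 × 9.81 = 1.1085×10^5 N.
q = ½ρv² = ½ × 0.467 × 202² = 9528 Pa.
CL = 2W/(ρv²S) = 2×1.1085×10^5/(0.467×202²×51.8) = 0.2246.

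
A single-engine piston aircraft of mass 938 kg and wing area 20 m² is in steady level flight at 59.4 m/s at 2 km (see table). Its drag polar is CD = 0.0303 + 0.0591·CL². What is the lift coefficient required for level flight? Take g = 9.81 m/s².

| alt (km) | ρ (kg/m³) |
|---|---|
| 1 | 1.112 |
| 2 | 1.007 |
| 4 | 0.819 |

At 2 km, from the table: ρ = 1.007 kg/m³.
In steady level flight, lift balances weight: W = mg = 938 × 9.81 = 9201.8 N.
q = ½ρv² = ½ × 1.007 × 59.4² = 1777 Pa.
CL = 2W/(ρv²S) = 2×9201.8/(1.007×59.4²×20) = 0.259.

CL = 0.259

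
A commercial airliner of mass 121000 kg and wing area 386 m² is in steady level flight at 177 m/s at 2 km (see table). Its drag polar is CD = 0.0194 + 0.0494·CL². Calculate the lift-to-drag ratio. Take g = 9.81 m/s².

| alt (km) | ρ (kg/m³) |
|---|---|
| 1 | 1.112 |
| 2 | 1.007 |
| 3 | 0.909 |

L/D = 9.16

At 2 km, from the table: ρ = 1.007 kg/m³.
Level flight ⇒ L = W = m·g = 121000 × 9.81 = 1.187×10^6 N.
q = ½ρv² = ½ × 1.007 × 177² = 15770 Pa.
CL = W/(q·S) = 1.187×10^6 / (15770 × 386) = 0.1949.
CD = 0.0194 + 0.0494 × 0.1949² = 0.02128.
L/D = CL/CD = 0.1949 / 0.02128 = 9.16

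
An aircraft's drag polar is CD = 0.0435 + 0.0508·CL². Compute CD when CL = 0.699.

CD = 0.0435 + 0.0508 × 0.699² = 0.0435 + 0.02482 = 0.0683

CD = 0.0683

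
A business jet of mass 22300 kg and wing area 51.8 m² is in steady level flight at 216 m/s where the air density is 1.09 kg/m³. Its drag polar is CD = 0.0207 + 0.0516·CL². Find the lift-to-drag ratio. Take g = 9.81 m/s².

L/D = 7.51

Level flight ⇒ L = W = m·g = 22300 × 9.81 = 2.1876×10^5 N.
Dynamic pressure q = 0.5 × 1.09 × 216² = 25430 Pa.
Required CL = L/(qS) = 2.1876×10^5/(25430·51.8) = 0.1661.
CD = 0.0207 + 0.0516 × 0.1661² = 0.02212.
L/D = CL/CD = 0.1661 / 0.02212 = 7.51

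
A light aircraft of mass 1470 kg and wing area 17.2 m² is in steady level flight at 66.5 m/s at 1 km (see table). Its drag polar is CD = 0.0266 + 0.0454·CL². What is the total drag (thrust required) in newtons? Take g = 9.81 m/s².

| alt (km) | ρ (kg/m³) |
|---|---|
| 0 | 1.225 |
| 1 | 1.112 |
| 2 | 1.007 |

D = 1350 N

At 1 km, from the table: ρ = 1.112 kg/m³.
Weight W = mg = 1470 × 9.81 = 14421 N; in level flight L = W.
q = ½ρv² = ½ × 1.112 × 66.5² = 2459 Pa.
CL = W/(q·S) = 14421 / (2459 × 17.2) = 0.341.
CD = 0.0266 + 0.0454 × 0.341² = 0.03188.
D = q·S·CD = 2459 × 17.2 × 0.03188 = 1348 N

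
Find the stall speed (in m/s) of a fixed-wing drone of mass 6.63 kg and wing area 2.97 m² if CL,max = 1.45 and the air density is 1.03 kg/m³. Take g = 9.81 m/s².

Weight W = mg = 6.63 × 9.81 = 65.04 N.
V_stall = √(2W/(ρ·S·CL,max)) = √(2 × 65.04 / (1.03 × 2.97 × 1.45))
V_stall = √29.33 = 5.42 m/s

V_stall = 5.42 m/s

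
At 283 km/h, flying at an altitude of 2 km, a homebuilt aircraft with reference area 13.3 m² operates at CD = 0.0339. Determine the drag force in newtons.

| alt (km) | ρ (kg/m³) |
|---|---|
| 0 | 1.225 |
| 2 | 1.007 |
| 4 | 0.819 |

At 2 km, from the table: ρ = 1.007 kg/m³.
Convert speed: v = 283 km/h ÷ 3.6 = 78.61 m/s.
D = ½ρv²S·CD = ½ × 1.007 × 78.61² × 13.3 × 0.0339 = 1400 N

D = 1400 N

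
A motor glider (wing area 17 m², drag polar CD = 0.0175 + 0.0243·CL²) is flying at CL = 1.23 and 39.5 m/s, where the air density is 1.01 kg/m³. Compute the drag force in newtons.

D = 727 N

CD = 0.0175 + 0.0243 × 1.23² = 0.05426
D = ½ρv²S·CD = ½ × 1.01 × 39.5² × 17 × 0.05426 = 727 N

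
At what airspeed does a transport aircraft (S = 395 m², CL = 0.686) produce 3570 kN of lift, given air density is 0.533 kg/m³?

v = 222 m/s

L = ½ρv²S·CL ⇒ v = √(2L/(ρ·S·CL))
v = √(2 × 3.57×10^6 / (0.533 × 395 × 0.686)) = √49440 = 222 m/s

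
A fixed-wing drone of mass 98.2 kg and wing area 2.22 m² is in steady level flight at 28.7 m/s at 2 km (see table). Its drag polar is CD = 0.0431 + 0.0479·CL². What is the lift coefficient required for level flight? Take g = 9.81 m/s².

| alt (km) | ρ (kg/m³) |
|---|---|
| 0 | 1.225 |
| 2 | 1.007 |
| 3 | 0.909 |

CL = 1.05

At 2 km, from the table: ρ = 1.007 kg/m³.
Weight W = mg = 98.2 × 9.81 = 963.34 N; in level flight L = W.
Dynamic pressure q = 0.5 × 1.007 × 28.7² = 414.7 Pa.
Required CL = L/(qS) = 963.34/(414.7·2.22) = 1.046.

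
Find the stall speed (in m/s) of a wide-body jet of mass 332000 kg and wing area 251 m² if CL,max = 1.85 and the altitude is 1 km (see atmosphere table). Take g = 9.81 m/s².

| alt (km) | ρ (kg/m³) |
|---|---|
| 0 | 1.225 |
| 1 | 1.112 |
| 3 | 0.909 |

At 1 km, from the table: ρ = 1.112 kg/m³.
Stall occurs when L = W at CL,max. W = mg = 332000 × 9.81 = 3.257×10^6 N.
V_stall = √(2W/(ρ·S·CL,max)) = √(2 × 3.257×10^6 / (1.112 × 251 × 1.85))
V_stall = √12610 = 112 m/s

V_stall = 112 m/s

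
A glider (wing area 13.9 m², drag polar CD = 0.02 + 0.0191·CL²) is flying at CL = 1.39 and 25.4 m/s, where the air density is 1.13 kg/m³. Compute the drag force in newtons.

CD = 0.02 + 0.0191 × 1.39² = 0.0569
D = ½ρv²S·CD = ½ × 1.13 × 25.4² × 13.9 × 0.0569 = 288 N

D = 288 N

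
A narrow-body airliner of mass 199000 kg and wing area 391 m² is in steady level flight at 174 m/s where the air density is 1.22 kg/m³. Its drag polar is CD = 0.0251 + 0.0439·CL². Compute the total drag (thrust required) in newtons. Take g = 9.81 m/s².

D = 2.04×10^5 N

Level flight ⇒ L = W = m·g = 199000 × 9.81 = 1.9522×10^6 N.
Dynamic pressure q = 0.5 × 1.22 × 174² = 18470 Pa.
CL = 2W/(ρv²S) = 2×1.9522×10^6/(1.22×174²×391) = 0.2703.
CD = 0.0251 + 0.0439 × 0.2703² = 0.02831.
D = q·S·CD = 18470 × 391 × 0.02831 = 2.044×10^5 N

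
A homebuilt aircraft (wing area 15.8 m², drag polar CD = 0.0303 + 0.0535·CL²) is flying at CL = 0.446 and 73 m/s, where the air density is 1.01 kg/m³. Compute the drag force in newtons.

D = 1740 N

CD = 0.0303 + 0.0535 × 0.446² = 0.04094
D = ½ρv²S·CD = ½ × 1.01 × 73² × 15.8 × 0.04094 = 1740 N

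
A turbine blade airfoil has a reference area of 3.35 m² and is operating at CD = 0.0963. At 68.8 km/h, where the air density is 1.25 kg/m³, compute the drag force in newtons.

Convert speed: v = 68.8 km/h ÷ 3.6 = 19.11 m/s.
Dynamic pressure q = ½ρv² = ½ × 1.25 × 19.11² = 228.3 Pa.
D = q·S·CD = 228.3 × 3.35 × 0.0963 = 73.6 N

D = 73.6 N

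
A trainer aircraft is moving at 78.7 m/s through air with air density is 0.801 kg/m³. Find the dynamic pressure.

q = 2480 Pa

q = ½ρv² = ½ × 0.801 × 78.7² = 2480 Pa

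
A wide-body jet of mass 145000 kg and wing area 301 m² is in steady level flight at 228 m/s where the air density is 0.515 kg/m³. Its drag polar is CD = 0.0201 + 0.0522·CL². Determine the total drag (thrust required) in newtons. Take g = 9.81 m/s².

In steady level flight, lift balances weight: W = mg = 145000 × 9.81 = 1.4224×10^6 N.
q = ½ρv² = ½ × 0.515 × 228² = 13390 Pa.
CL = W/(q·S) = 1.4224×10^6 / (13390 × 301) = 0.353.
CD = 0.0201 + 0.0522 × 0.353² = 0.02661.
D = q·S·CD = 13390 × 301 × 0.02661 = 1.072×10^5 N

D = 1.07×10^5 N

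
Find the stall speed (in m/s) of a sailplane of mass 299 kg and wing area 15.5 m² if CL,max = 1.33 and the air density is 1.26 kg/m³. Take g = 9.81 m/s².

Weight W = mg = 299 × 9.81 = 2933 N.
From L = ½ρV²S·CL,max = W: V_stall = √(2W/(ρSCL,max)) = √(2·2933/(1.26·15.5·1.33))
V_stall = √225.8 = 15 m/s

V_stall = 15 m/s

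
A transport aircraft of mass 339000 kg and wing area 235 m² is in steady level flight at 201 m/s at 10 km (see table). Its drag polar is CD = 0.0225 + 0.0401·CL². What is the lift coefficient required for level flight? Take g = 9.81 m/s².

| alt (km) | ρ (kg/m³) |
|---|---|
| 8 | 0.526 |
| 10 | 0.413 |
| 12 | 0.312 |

CL = 1.7

At 10 km, from the table: ρ = 0.413 kg/m³.
Level flight ⇒ L = W = m·g = 339000 × 9.81 = 3.3256×10^6 N.
q = ½ρv² = ½ × 0.413 × 201² = 8343 Pa.
Required CL = L/(qS) = 3.3256×10^6/(8343·235) = 1.696.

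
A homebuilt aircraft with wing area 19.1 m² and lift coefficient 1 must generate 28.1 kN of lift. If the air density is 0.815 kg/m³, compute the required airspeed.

v = 60.1 m/s

L = ½ρv²S·CL ⇒ v = √(2L/(ρ·S·CL))
v = √(2 × 28100 / (0.815 × 19.1 × 1)) = √3610 = 60.1 m/s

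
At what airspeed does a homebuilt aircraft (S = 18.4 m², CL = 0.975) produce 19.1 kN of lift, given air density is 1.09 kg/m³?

L = ½ρv²S·CL ⇒ v = √(2L/(ρ·S·CL))
v = √(2 × 19100 / (1.09 × 18.4 × 0.975)) = √1954 = 44.2 m/s

v = 44.2 m/s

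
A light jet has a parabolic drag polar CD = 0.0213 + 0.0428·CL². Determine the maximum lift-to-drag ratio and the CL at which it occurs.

For CD = CD0 + K·CL², (L/D)max occurs at CL* = √(CD0/K) and equals 1/(2√(K·CD0)).
(L/D)max = 1/(2√(0.0428 × 0.0213)) = 1/(2 × 0.03019) = 16.6
CL* = √(0.0213/0.0428) = 0.705

(L/D)max = 16.6, at CL = 0.705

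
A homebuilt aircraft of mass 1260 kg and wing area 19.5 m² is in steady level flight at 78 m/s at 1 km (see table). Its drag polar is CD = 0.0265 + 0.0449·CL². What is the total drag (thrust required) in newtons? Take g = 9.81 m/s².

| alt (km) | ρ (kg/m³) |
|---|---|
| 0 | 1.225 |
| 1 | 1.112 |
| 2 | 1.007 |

D = 1850 N

At 1 km, from the table: ρ = 1.112 kg/m³.
Level flight ⇒ L = W = m·g = 1260 × 9.81 = 12361 N.
q = ½ρv² = ½ × 1.112 × 78² = 3383 Pa.
CL = 2W/(ρv²S) = 2×12361/(1.112×78²×19.5) = 0.1874.
CD = 0.0265 + 0.0449 × 0.1874² = 0.02808.
D = q·S·CD = 3383 × 19.5 × 0.02808 = 1852 N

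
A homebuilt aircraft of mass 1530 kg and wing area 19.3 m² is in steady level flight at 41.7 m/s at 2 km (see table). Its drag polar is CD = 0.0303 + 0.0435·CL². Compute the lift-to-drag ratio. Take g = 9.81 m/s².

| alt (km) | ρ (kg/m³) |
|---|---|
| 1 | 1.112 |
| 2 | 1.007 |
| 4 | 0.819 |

At 2 km, from the table: ρ = 1.007 kg/m³.
Weight W = mg = 1530 × 9.81 = 15009 N; in level flight L = W.
q = ½ρv² = ½ × 1.007 × 41.7² = 875.5 Pa.
CL = 2W/(ρv²S) = 2×15009/(1.007×41.7²×19.3) = 0.8882.
CD = 0.0303 + 0.0435 × 0.8882² = 0.06462.
L/D = CL/CD = 0.8882 / 0.06462 = 13.7

L/D = 13.7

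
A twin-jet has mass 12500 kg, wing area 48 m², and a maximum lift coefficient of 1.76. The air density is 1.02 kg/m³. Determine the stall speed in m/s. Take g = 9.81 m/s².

V_stall = 53.3 m/s

Stall occurs when L = W at CL,max. W = mg = 12500 × 9.81 = 1.226×10^5 N.
V_stall = √(2W/(ρ·S·CL,max)) = √(2 × 1.226×10^5 / (1.02 × 48 × 1.76))
V_stall = √2846 = 53.3 m/s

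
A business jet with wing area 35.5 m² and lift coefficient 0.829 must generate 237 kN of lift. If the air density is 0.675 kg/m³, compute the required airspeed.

v = 154 m/s

L = ½ρv²S·CL ⇒ v = √(2L/(ρ·S·CL))
v = √(2 × 2.37×10^5 / (0.675 × 35.5 × 0.829)) = √23860 = 154 m/s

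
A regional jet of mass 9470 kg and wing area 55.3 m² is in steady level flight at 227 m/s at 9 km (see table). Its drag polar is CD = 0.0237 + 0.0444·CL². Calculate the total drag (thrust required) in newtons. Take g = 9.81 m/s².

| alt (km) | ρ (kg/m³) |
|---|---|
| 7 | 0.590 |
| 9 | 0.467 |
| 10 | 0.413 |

At 9 km, from the table: ρ = 0.467 kg/m³.
Level flight ⇒ L = W = m·g = 9470 × 9.81 = 92901 N.
q = ½ρv² = ½ × 0.467 × 227² = 12030 Pa.
CL = W/(q·S) = 92901 / (12030 × 55.3) = 0.1396.
CD = 0.0237 + 0.0444 × 0.1396² = 0.02457.
D = q·S·CD = 12030 × 55.3 × 0.02457 = 16350 N

D = 16300 N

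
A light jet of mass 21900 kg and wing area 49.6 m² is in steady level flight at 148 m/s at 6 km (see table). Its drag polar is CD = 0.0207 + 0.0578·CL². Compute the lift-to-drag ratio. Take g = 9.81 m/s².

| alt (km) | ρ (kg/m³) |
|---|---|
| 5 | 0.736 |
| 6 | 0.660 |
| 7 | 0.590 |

L/D = 14.5

At 6 km, from the table: ρ = 0.660 kg/m³.
Level flight ⇒ L = W = m·g = 21900 × 9.81 = 2.1484×10^5 N.
q = ½ρv² = ½ × 0.66 × 148² = 7228 Pa.
CL = W/(q·S) = 2.1484×10^5 / (7228 × 49.6) = 0.5992.
CD = 0.0207 + 0.0578 × 0.5992² = 0.04145.
L/D = CL/CD = 0.5992 / 0.04145 = 14.5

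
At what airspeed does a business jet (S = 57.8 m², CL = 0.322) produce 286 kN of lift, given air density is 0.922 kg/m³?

v = 183 m/s

L = ½ρv²S·CL ⇒ v = √(2L/(ρ·S·CL))
v = √(2 × 2.86×10^5 / (0.922 × 57.8 × 0.322)) = √33330 = 183 m/s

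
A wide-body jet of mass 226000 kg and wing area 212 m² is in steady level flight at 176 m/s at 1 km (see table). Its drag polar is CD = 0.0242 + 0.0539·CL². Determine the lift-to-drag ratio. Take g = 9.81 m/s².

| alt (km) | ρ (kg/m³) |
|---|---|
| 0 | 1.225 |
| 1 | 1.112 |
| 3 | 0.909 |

At 1 km, from the table: ρ = 1.112 kg/m³.
Weight W = mg = 226000 × 9.81 = 2.2171×10^6 N; in level flight L = W.
Dynamic pressure q = 0.5 × 1.112 × 176² = 17220 Pa.
Required CL = L/(qS) = 2.2171×10^6/(17220·212) = 0.6072.
CD = 0.0242 + 0.0539 × 0.6072² = 0.04407.
L/D = CL/CD = 0.6072 / 0.04407 = 13.8

L/D = 13.8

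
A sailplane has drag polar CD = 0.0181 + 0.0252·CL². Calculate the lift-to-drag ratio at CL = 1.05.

CD = 0.0181 + 0.0252 × 1.05² = 0.04588
L/D = CL/CD = 1.05 / 0.04588 = 22.9

L/D = 22.9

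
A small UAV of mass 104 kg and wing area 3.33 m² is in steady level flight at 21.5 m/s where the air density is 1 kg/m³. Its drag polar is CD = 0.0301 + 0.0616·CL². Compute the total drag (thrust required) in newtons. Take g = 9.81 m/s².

D = 106 N

In steady level flight, lift balances weight: W = mg = 104 × 9.81 = 1020.2 N.
q = ½ρv² = ½ × 1 × 21.5² = 231.1 Pa.
CL = W/(q·S) = 1020.2 / (231.1 × 3.33) = 1.326.
CD = 0.0301 + 0.0616 × 1.326² = 0.1383.
D = q·S·CD = 231.1 × 3.33 × 0.1383 = 106.5 N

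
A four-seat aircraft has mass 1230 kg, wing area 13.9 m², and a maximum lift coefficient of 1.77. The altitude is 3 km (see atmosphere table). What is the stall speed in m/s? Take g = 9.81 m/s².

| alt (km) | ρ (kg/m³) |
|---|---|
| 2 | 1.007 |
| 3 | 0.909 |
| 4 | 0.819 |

V_stall = 32.8 m/s

At 3 km, from the table: ρ = 0.909 kg/m³.
Weight W = mg = 1230 × 9.81 = 12070 N.
From L = ½ρV²S·CL,max = W: V_stall = √(2W/(ρSCL,max)) = √(2·12070/(0.909·13.9·1.77))
V_stall = √1079 = 32.8 m/s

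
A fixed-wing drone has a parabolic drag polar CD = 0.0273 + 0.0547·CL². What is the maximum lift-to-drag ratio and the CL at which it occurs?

For CD = CD0 + K·CL², (L/D)max occurs at CL* = √(CD0/K) and equals 1/(2√(K·CD0)).
(L/D)max = 1/(2√(0.0547 × 0.0273)) = 1/(2 × 0.03864) = 12.9
CL* = √(0.0273/0.0547) = 0.706

(L/D)max = 12.9, at CL = 0.706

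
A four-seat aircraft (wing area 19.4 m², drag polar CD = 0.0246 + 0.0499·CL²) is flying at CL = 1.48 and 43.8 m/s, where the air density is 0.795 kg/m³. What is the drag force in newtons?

CD = 0.0246 + 0.0499 × 1.48² = 0.1339
D = ½ρv²S·CD = ½ × 0.795 × 43.8² × 19.4 × 0.1339 = 1980 N

D = 1980 N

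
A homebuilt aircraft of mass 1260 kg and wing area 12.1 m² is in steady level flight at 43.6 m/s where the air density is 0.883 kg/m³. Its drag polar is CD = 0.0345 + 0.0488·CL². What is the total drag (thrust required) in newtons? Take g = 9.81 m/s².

Level flight ⇒ L = W = m·g = 1260 × 9.81 = 12361 N.
Dynamic pressure q = 0.5 × 0.883 × 43.6² = 839.3 Pa.
Required CL = L/(qS) = 12361/(839.3·12.1) = 1.217.
CD = 0.0345 + 0.0488 × 1.217² = 0.1068.
D = q·S·CD = 839.3 × 12.1 × 0.1068 = 1085 N

D = 1080 N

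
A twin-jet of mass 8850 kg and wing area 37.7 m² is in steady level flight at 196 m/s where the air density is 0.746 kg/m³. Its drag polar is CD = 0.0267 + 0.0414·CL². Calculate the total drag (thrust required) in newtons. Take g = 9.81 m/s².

D = 15000 N

In steady level flight, lift balances weight: W = mg = 8850 × 9.81 = 86818 N.
q = ½ρv² = ½ × 0.746 × 196² = 14330 Pa.
CL = W/(q·S) = 86818 / (14330 × 37.7) = 0.1607.
CD = 0.0267 + 0.0414 × 0.1607² = 0.02777.
D = q·S·CD = 14330 × 37.7 × 0.02777 = 15000 N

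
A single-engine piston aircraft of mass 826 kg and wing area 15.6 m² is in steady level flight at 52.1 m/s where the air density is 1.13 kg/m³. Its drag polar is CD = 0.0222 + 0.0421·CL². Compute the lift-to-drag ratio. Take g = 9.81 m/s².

Weight W = mg = 826 × 9.81 = 8103.1 N; in level flight L = W.
q = ½ρv² = ½ × 1.13 × 52.1² = 1534 Pa.
CL = 2W/(ρv²S) = 2×8103.1/(1.13×52.1²×15.6) = 0.3387.
CD = 0.0222 + 0.0421 × 0.3387² = 0.02703.
L/D = CL/CD = 0.3387 / 0.02703 = 12.5

L/D = 12.5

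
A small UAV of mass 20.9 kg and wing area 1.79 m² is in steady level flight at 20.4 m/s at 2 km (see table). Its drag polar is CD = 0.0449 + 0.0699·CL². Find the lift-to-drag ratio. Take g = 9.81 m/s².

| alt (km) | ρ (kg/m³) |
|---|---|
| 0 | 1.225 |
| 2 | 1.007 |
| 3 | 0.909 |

At 2 km, from the table: ρ = 1.007 kg/m³.
Weight W = mg = 20.9 × 9.81 = 205.03 N; in level flight L = W.
q = ½ρv² = ½ × 1.007 × 20.4² = 209.5 Pa.
Required CL = L/(qS) = 205.03/(209.5·1.79) = 0.5466.
CD = 0.0449 + 0.0699 × 0.5466² = 0.06579.
L/D = CL/CD = 0.5466 / 0.06579 = 8.31

L/D = 8.31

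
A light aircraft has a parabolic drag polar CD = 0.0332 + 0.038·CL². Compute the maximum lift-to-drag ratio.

(L/D)max = 14.1

For CD = CD0 + K·CL², (L/D)max occurs at CL* = √(CD0/K) and equals 1/(2√(K·CD0)).
(L/D)max = 1/(2√(0.038 × 0.0332)) = 1/(2 × 0.03552) = 14.1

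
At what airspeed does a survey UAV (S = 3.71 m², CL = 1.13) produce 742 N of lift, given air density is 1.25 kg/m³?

L = ½ρv²S·CL ⇒ v = √(2L/(ρ·S·CL))
v = √(2 × 742 / (1.25 × 3.71 × 1.13)) = √283.2 = 16.8 m/s

v = 16.8 m/s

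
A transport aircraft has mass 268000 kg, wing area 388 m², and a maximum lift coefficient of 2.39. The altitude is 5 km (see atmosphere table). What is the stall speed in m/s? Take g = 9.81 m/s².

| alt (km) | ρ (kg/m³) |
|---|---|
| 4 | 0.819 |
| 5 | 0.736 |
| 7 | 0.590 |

V_stall = 87.8 m/s

At 5 km, from the table: ρ = 0.736 kg/m³.
Stall occurs when L = W at CL,max. W = mg = 268000 × 9.81 = 2.629×10^6 N.
V_stall = √(2W/(ρ·S·CL,max)) = √(2 × 2.629×10^6 / (0.736 × 388 × 2.39))
V_stall = √7704 = 87.8 m/s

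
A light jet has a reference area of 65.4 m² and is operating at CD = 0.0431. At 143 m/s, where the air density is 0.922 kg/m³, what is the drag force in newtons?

D = 26600 N

Dynamic pressure q = ½ρv² = ½ × 0.922 × 143² = 9427 Pa.
D = q·S·CD = 9427 × 65.4 × 0.0431 = 26600 N ≈ 26.6 kN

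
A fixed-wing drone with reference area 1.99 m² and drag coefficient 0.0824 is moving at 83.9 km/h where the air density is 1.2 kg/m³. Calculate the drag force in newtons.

D = 53.4 N

Convert speed: v = 83.9 km/h ÷ 3.6 = 23.31 m/s.
Dynamic pressure q = ½ρv² = ½ × 1.2 × 23.31² = 325.9 Pa.
D = q·S·CD = 325.9 × 1.99 × 0.0824 = 53.4 N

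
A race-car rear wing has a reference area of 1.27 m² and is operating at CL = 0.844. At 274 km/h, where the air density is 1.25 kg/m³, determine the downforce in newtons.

L = 3880 N

Convert speed: v = 274 km/h ÷ 3.6 = 76.11 m/s.
Dynamic pressure q = ½ρv² = ½ × 1.25 × 76.11² = 3621 Pa.
L = q·S·CL = 3621 × 1.27 × 0.844 = 3880 N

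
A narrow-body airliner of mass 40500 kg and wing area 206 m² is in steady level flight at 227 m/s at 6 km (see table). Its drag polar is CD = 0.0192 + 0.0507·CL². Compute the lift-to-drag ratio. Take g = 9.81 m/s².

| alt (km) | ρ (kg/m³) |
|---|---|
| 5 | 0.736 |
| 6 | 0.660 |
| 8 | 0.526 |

L/D = 5.71

At 6 km, from the table: ρ = 0.660 kg/m³.
Weight W = mg = 40500 × 9.81 = 3.973×10^5 N; in level flight L = W.
Dynamic pressure q = 0.5 × 0.66 × 227² = 17000 Pa.
CL = 2W/(ρv²S) = 2×3.973×10^5/(0.66×227²×206) = 0.1134.
CD = 0.0192 + 0.0507 × 0.1134² = 0.01985.
L/D = CL/CD = 0.1134 / 0.01985 = 5.71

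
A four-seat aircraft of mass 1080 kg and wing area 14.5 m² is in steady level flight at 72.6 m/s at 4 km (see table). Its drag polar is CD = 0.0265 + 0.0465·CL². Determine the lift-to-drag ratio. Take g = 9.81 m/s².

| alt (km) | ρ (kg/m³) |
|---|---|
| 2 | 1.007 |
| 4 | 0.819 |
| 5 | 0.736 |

L/D = 10.6

At 4 km, from the table: ρ = 0.819 kg/m³.
In steady level flight, lift balances weight: W = mg = 1080 × 9.81 = 10595 N.
q = ½ρv² = ½ × 0.819 × 72.6² = 2158 Pa.
Required CL = L/(qS) = 10595/(2158·14.5) = 0.3385.
CD = 0.0265 + 0.0465 × 0.3385² = 0.03183.
L/D = CL/CD = 0.3385 / 0.03183 = 10.6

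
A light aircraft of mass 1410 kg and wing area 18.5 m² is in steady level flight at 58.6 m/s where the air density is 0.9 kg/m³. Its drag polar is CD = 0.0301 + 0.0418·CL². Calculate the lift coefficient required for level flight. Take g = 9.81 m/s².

CL = 0.484

Weight W = mg = 1410 × 9.81 = 13832 N; in level flight L = W.
q = ½ρv² = ½ × 0.9 × 58.6² = 1545 Pa.
CL = 2W/(ρv²S) = 2×13832/(0.9×58.6²×18.5) = 0.4838.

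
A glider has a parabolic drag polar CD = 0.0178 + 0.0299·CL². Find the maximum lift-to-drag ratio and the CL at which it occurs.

For CD = CD0 + K·CL², (L/D)max occurs at CL* = √(CD0/K) and equals 1/(2√(K·CD0)).
(L/D)max = 1/(2√(0.0299 × 0.0178)) = 1/(2 × 0.02307) = 21.7
CL* = √(0.0178/0.0299) = 0.772

(L/D)max = 21.7, at CL = 0.772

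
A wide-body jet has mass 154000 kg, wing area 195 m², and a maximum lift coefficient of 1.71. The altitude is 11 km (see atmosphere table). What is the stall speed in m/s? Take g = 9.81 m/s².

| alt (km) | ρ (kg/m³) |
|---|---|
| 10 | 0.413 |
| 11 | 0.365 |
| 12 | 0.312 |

At 11 km, from the table: ρ = 0.365 kg/m³.
Weight W = mg = 154000 × 9.81 = 1.511×10^6 N.
V_stall = √(2W/(ρ·S·CL,max)) = √(2 × 1.511×10^6 / (0.365 × 195 × 1.71))
V_stall = √24830 = 158 m/s

V_stall = 158 m/s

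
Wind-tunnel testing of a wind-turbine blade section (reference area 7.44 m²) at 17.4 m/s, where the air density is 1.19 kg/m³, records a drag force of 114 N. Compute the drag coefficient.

CD = 0.0851

From D = ½ρv²S·CD, rearranging gives CD = 2D/(ρv²S).
CD = 2 × 114 / (1.19 × 17.4² × 7.44) = 0.0851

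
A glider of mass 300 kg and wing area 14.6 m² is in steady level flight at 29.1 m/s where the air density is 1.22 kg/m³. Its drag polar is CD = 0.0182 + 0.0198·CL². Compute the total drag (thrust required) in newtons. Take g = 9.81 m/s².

Weight W = mg = 300 × 9.81 = 2943 N; in level flight L = W.
q = ½ρv² = ½ × 1.22 × 29.1² = 516.6 Pa.
CL = W/(q·S) = 2943 / (516.6 × 14.6) = 0.3902.
CD = 0.0182 + 0.0198 × 0.3902² = 0.02122.
D = q·S·CD = 516.6 × 14.6 × 0.02122 = 160 N

D = 160 N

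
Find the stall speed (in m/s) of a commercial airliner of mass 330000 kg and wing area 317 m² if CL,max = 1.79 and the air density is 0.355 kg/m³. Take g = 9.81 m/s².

Weight W = mg = 330000 × 9.81 = 3.237×10^6 N.
From L = ½ρV²S·CL,max = W: V_stall = √(2W/(ρSCL,max)) = √(2·3.237×10^6/(0.355·317·1.79))
V_stall = √32140 = 179 m/s

V_stall = 179 m/s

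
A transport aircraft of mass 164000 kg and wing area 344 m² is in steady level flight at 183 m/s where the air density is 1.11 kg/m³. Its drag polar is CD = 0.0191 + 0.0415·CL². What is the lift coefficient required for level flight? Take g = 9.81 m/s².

In steady level flight, lift balances weight: W = mg = 164000 × 9.81 = 1.6088×10^6 N.
q = ½ρv² = ½ × 1.11 × 183² = 18590 Pa.
CL = 2W/(ρv²S) = 2×1.6088×10^6/(1.11×183²×344) = 0.2516.

CL = 0.252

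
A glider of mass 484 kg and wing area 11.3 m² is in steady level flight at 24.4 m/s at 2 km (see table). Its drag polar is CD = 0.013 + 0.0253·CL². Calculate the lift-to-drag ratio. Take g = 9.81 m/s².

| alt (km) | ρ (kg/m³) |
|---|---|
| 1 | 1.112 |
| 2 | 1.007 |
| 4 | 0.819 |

L/D = 22.4

At 2 km, from the table: ρ = 1.007 kg/m³.
In steady level flight, lift balances weight: W = mg = 484 × 9.81 = 4748 N.
Dynamic pressure q = 0.5 × 1.007 × 24.4² = 299.8 Pa.
CL = W/(q·S) = 4748 / (299.8 × 11.3) = 1.402.
CD = 0.013 + 0.0253 × 1.402² = 0.06271.
L/D = CL/CD = 1.402 / 0.06271 = 22.4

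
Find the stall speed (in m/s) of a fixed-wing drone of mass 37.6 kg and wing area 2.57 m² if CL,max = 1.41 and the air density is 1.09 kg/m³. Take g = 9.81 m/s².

At stall, lift equals weight: L = W = m·g = 37.6 × 9.81 = 368.9 N.
V_stall = √(2W/(ρ·S·CL,max)) = √(2 × 368.9 / (1.09 × 2.57 × 1.41))
V_stall = √186.8 = 13.7 m/s

V_stall = 13.7 m/s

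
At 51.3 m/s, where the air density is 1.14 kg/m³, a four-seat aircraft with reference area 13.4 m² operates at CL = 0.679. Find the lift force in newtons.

Dynamic pressure q = ½ρv² = ½ × 1.14 × 51.3² = 1500 Pa.
L = q·S·CL = 1500 × 13.4 × 0.679 = 13600 N ≈ 13.6 kN

L = 13600 N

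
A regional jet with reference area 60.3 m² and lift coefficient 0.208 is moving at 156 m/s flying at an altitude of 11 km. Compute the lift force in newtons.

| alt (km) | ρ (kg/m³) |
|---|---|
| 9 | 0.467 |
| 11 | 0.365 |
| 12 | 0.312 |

L = 55700 N

At 11 km, from the table: ρ = 0.365 kg/m³.
Dynamic pressure q = ½ρv² = ½ × 0.365 × 156² = 4441 Pa.
L = q·S·CL = 4441 × 60.3 × 0.208 = 55700 N ≈ 55.7 kN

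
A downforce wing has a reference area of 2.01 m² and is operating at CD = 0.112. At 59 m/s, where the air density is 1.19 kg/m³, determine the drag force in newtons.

D = 466 N

Dynamic pressure q = ½ρv² = ½ × 1.19 × 59² = 2071 Pa.
D = q·S·CD = 2071 × 2.01 × 0.112 = 466 N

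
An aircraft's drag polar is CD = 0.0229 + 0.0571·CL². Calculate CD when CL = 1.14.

CD = 0.0229 + 0.0571 × 1.14² = 0.0229 + 0.07421 = 0.0971

CD = 0.0971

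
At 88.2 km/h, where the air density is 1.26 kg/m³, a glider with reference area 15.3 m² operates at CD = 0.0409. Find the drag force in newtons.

D = 237 N

Convert speed: v = 88.2 km/h ÷ 3.6 = 24.5 m/s.
Dynamic pressure q = ½ρv² = ½ × 1.26 × 24.5² = 378.2 Pa.
D = q·S·CD = 378.2 × 15.3 × 0.0409 = 237 N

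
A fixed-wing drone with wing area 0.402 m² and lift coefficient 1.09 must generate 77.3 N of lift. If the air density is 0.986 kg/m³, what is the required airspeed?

L = ½ρv²S·CL ⇒ v = √(2L/(ρ·S·CL))
v = √(2 × 77.3 / (0.986 × 0.402 × 1.09)) = √357.8 = 18.9 m/s

v = 18.9 m/s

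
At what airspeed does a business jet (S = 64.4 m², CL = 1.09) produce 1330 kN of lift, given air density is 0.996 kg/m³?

L = ½ρv²S·CL ⇒ v = √(2L/(ρ·S·CL))
v = √(2 × 1.33×10^6 / (0.996 × 64.4 × 1.09)) = √38050 = 195 m/s

v = 195 m/s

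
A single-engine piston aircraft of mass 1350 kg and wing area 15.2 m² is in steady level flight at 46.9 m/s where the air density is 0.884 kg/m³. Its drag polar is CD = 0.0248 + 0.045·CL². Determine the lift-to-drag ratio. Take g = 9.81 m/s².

L/D = 14.7

Level flight ⇒ L = W = m·g = 1350 × 9.81 = 13244 N.
Dynamic pressure q = 0.5 × 0.884 × 46.9² = 972.2 Pa.
CL = W/(q·S) = 13244 / (972.2 × 15.2) = 0.8962.
CD = 0.0248 + 0.045 × 0.8962² = 0.06094.
L/D = CL/CD = 0.8962 / 0.06094 = 14.7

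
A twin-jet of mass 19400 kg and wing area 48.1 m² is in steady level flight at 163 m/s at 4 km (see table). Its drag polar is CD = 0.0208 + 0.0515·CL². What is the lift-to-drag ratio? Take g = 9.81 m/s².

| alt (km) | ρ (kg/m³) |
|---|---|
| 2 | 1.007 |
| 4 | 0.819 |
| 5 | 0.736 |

At 4 km, from the table: ρ = 0.819 kg/m³.
In steady level flight, lift balances weight: W = mg = 19400 × 9.81 = 1.9031×10^5 N.
q = ½ρv² = ½ × 0.819 × 163² = 10880 Pa.
Required CL = L/(qS) = 1.9031×10^5/(10880·48.1) = 0.3637.
CD = 0.0208 + 0.0515 × 0.3637² = 0.02761.
L/D = CL/CD = 0.3637 / 0.02761 = 13.2

L/D = 13.2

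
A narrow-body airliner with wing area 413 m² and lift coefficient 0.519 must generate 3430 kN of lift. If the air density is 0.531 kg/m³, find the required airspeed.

v = 246 m/s

L = ½ρv²S·CL ⇒ v = √(2L/(ρ·S·CL))
v = √(2 × 3.43×10^6 / (0.531 × 413 × 0.519)) = √60270 = 246 m/s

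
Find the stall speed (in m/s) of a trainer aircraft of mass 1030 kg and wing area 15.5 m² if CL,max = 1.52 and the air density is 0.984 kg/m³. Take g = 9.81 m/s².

At stall, lift equals weight: L = W = m·g = 1030 × 9.81 = 10100 N.
From L = ½ρV²S·CL,max = W: V_stall = √(2W/(ρSCL,max)) = √(2·10100/(0.984·15.5·1.52))
V_stall = √871.7 = 29.5 m/s

V_stall = 29.5 m/s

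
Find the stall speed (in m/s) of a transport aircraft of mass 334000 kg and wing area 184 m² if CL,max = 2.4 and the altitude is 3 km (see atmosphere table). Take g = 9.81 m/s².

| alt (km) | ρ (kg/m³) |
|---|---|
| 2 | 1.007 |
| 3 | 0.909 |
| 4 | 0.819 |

At 3 km, from the table: ρ = 0.909 kg/m³.
At stall, lift equals weight: L = W = m·g = 334000 × 9.81 = 3.277×10^6 N.
From L = ½ρV²S·CL,max = W: V_stall = √(2W/(ρSCL,max)) = √(2·3.277×10^6/(0.909·184·2.4))
V_stall = √16320 = 128 m/s

V_stall = 128 m/s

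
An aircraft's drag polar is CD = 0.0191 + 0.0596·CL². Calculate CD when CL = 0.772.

CD = 0.0546

CD = 0.0191 + 0.0596 × 0.772² = 0.0191 + 0.03552 = 0.0546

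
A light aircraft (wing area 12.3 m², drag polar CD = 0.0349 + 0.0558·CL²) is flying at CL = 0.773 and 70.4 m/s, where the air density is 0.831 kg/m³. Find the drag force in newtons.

D = 1730 N

CD = 0.0349 + 0.0558 × 0.773² = 0.06824
D = ½ρv²S·CD = ½ × 0.831 × 70.4² × 12.3 × 0.06824 = 1730 N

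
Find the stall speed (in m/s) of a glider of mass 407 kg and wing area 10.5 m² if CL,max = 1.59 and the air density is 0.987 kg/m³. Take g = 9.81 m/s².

V_stall = 22 m/s

Stall occurs when L = W at CL,max. W = mg = 407 × 9.81 = 3993 N.
V_stall = √(2W/(ρ·S·CL,max)) = √(2 × 3993 / (0.987 × 10.5 × 1.59))
V_stall = √484.6 = 22 m/s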